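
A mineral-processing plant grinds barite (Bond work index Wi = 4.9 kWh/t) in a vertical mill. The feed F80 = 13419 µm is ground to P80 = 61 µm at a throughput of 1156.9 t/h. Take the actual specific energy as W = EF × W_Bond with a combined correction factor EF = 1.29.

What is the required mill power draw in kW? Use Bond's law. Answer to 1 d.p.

P = 8731.8 kW

W = 10·Wi·[P80^(−½) − F80^(−½)]
W = 10·4.9·(1/√61 − 1/√13419) = 10·4.9·(0.119404) = 5.8508 kWh/t
Corrected W = EF·W_Bond = 1.29·5.8508 = 7.5475 kWh/t
P_mill = W·ṁ = 7.5475·1156.9 = 8731.8 kW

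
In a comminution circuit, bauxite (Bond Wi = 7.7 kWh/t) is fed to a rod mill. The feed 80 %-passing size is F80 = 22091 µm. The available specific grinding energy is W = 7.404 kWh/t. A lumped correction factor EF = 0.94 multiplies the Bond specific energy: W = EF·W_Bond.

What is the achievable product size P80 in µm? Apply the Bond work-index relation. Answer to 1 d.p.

P80 = 84.1 µm

W = 10·Wi·(P80^(-½) − F80^(-½))
W_Bond = W / EF = 7.404 / 0.94 = 7.8766 kWh/t
⇒ 1/√P80 = W_Bond/(10 Wi) + 1/√F80
  = 7.8766/(10·7.7) + 1/√22091 = 0.102293 + 0.006728 = 0.109022
P80 = (1/0.109022)² = 9.1725² = 84.13 µm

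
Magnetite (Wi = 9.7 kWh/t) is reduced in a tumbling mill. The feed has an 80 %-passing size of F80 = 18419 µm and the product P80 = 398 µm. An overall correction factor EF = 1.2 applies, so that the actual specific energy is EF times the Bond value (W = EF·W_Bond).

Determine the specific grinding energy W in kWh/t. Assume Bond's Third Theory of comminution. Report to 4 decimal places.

W = 10 Wi (P80^-0.5 − F80^-0.5)
1/√398 = 0.050125;  1/√18419 = 0.007368
W = 10·9.7·(0.050125 − 0.007368) = 4.1474 kWh/t
With EF = 1.2: W = 4.1474·1.2 = 4.9769 kWh/t

W = 4.9769 kWh/t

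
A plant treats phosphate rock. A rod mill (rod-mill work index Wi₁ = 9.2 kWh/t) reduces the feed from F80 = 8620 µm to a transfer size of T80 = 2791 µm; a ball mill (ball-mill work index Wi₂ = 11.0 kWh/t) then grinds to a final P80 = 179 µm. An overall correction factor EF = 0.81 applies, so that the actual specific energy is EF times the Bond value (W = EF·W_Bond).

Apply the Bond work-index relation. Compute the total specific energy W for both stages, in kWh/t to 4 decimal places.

W = 10 Wi / √P80 − 10 Wi / √F80
Stage 1 (8620→2791 µm, Wi₁=9.2): W₁ = 10·9.2·(0.018929 − 0.010771) = 0.7505 kWh/t
Stage 2 (2791→179 µm, Wi₂=11.0): W₂ = 10·11.0·(0.074744 − 0.018929) = 6.1396 kWh/t
W = W₁ + W₂ = 0.7505 + 6.1396 = 6.8902 kWh/t
W_actual = 0.81 × 6.8902 = 5.5810 kWh/t

W = 5.5810 kWh/t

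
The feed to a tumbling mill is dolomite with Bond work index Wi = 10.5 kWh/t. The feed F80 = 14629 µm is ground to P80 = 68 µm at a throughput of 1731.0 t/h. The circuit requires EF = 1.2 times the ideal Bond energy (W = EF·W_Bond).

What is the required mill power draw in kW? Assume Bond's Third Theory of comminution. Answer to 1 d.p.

Bond:  W = 10 Wi (1/√P − 1/√F)
W = 10·10.5·(1/√68 − 1/√14629) = 10·10.5·(0.113000) = 11.8650 kWh/t
Corrected W = EF·W_Bond = 1.2·11.8650 = 14.2380 kWh/t
P_mill = W·ṁ = 14.2380·1731.0 = 24646.0 kW

P = 24646.0 kW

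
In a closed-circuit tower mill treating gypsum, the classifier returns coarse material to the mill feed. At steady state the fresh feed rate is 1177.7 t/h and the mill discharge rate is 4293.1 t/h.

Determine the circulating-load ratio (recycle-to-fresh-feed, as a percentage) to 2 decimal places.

M = F + R at steady state, so:
R = M − F = 4293.1 − 1177.7 = 3115.4 t/h
CL = 100·R/F = 100·3115.4/1177.7 = 264.53 %

CL = 264.53 %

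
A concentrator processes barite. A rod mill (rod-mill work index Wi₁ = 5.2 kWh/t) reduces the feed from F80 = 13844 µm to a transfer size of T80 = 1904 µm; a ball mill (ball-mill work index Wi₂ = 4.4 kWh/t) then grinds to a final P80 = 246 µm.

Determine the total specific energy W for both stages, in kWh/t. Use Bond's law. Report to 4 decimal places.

W = 2.5467 kWh/t

Bond: W = 10·Wi·(1/√P80 − 1/√F80)
Stage 1 (13844→1904 µm, Wi₁=5.2): W₁ = 10·5.2·(0.022917 − 0.008499) = 0.7498 kWh/t
Stage 2 (1904→246 µm, Wi₂=4.4): W₂ = 10·4.4·(0.063758 − 0.022917) = 1.7970 kWh/t
W = W₁ + W₂ = 0.7498 + 1.7970 = 2.5467 kWh/t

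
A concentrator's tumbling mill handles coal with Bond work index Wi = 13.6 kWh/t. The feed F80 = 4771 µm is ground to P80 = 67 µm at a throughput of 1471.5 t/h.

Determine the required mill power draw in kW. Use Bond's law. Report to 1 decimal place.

W = 10 Wi / √P80 − 10 Wi / √F80
W = 10·13.6·(1/√67 − 1/√4771) = 10·13.6·(0.107692) = 14.6461 kWh/t
Power = W × throughput = 14.6461 kWh/t × 1471.5 t/h = 21551.7 kW

P = 21551.7 kW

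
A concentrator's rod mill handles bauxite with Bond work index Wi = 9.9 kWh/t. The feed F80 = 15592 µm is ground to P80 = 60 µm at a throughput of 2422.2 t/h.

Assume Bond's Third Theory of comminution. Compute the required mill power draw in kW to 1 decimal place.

W = 10·Wi·(P80^(-½) − F80^(-½))
W = 10·9.9·(1/√60 − 1/√15592) = 10·9.9·(0.121091) = 11.9880 kWh/t
P_mill = W·ṁ = 11.9880·2422.2 = 29037.4 kW

P = 29037.4 kW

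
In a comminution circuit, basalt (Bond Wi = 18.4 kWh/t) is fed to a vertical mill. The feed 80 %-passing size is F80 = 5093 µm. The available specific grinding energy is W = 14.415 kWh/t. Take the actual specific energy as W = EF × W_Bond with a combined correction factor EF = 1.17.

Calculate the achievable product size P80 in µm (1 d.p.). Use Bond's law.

W_Bond = 10·Wi·(1/√P₈₀ − 1/√F₈₀)
W_Bond = W / EF = 14.415 / 1.17 = 12.3205 kWh/t
P80^(−½) = W_Bond/(10 Wi) + F80^(−½)
  = 12.3205/(10·18.4) + 1/√5093 = 0.066959 + 0.014012 = 0.080972
P80 = (1/0.080972)² = 12.3500² = 152.52 µm

P80 = 152.5 µm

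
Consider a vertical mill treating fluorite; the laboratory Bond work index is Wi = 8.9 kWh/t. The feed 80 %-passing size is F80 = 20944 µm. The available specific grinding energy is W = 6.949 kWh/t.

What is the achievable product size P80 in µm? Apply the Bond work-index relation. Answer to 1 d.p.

W = 10·Wi·[P80^(−½) − F80^(−½)]
1/√P80 = 1/√F80 + W/(10·Wi)
  = 6.9490/(10·8.9) + 1/√20944 = 0.078079 + 0.006910 = 0.084989
P80 = (1/0.084989)² = 11.7663² = 138.45 µm

P80 = 138.4 µm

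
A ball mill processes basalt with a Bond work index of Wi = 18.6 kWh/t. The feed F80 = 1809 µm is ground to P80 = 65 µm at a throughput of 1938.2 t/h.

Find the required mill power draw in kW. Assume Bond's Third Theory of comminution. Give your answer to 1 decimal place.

W = 10·Wi·(P80^(-½) − F80^(-½))
W = 10·18.6·(1/√65 − 1/√1809) = 10·18.6·(0.100523) = 18.6973 kWh/t
Mill draw = 18.6973 × 1938.2 = 36239.1 kW

P = 36239.1 kW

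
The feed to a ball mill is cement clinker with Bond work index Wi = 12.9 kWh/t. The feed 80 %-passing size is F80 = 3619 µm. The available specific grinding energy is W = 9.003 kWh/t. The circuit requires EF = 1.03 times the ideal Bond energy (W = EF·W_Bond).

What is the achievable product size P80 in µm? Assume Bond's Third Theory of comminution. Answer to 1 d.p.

W = 10 Wi (1/√P80 − 1/√F80)  [Bond]
W_Bond = W / EF = 9.003 / 1.03 = 8.7408 kWh/t
P80^(−½) = W_Bond/(10 Wi) + F80^(−½)
  = 8.7408/(10·12.9) + 1/√3619 = 0.067758 + 0.016623 = 0.084381
P80 = (1/0.084381)² = 11.8510² = 140.45 µm

P80 = 140.4 µm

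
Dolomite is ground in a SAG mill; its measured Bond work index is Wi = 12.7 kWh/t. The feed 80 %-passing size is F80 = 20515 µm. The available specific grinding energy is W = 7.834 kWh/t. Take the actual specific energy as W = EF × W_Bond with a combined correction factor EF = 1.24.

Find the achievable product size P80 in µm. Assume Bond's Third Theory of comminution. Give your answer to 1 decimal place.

P80 = 310.7 µm

Bond: W = 10·Wi·(1/√P80 − 1/√F80)
W_Bond = W / EF = 7.834 / 1.24 = 6.3177 kWh/t
P80^-0.5 = F80^-0.5 + W_Bond/(10 Wi)
  = 6.3177/(10·12.7) + 1/√20515 = 0.049746 + 0.006982 = 0.056728
P80 = (1/0.056728)² = 17.6281² = 310.75 µm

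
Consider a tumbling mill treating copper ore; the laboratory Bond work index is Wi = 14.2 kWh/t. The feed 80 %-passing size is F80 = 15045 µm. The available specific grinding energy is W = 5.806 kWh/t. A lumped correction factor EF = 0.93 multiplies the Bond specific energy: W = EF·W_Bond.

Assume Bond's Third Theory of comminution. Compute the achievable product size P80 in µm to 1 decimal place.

Bond:  W = 10 Wi (1/√P − 1/√F)
W_Bond = W / EF = 5.806 / 0.93 = 6.2430 kWh/t
1/√P80 = 1/√F80 + W_Bond/(10·Wi)
  = 6.2430/(10·14.2) + 1/√15045 = 0.043965 + 0.008153 = 0.052118
P80 = (1/0.052118)² = 19.1874² = 368.16 µm

P80 = 368.2 µm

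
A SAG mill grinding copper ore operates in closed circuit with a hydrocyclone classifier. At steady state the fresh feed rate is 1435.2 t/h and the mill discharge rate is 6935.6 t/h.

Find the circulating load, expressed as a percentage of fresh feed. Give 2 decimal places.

CL = 383.25 %

Discharge = new feed + return, hence
R = M − F = 6935.6 − 1435.2 = 5500.4 t/h
CL = 100·R/F = 100·5500.4/1435.2 = 383.25 %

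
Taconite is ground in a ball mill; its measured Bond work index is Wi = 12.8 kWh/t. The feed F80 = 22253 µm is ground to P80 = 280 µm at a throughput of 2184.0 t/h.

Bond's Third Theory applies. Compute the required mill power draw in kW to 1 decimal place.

Bond:  W = 10 Wi (1/√P − 1/√F)
W = 10·12.8·(1/√280 − 1/√22253) = 10·12.8·(0.053058) = 6.7914 kWh/t
Mill draw = 6.7914 × 2184.0 = 14832.4 kW

P = 14832.4 kW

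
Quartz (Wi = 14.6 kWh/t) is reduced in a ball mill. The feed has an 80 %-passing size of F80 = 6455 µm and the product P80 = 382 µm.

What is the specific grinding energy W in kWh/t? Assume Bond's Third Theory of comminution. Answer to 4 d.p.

W = 10 Wi (P80^-0.5 − F80^-0.5)
1/√382 = 0.051164;  1/√6455 = 0.012447
W = 10·14.6·(0.051164 − 0.012447) = 5.6528 kWh/t

W = 5.6528 kWh/t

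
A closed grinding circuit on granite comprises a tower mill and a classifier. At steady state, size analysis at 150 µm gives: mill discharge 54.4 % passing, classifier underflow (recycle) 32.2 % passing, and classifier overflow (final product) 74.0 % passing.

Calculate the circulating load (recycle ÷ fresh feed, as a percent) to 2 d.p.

Let r = R/F. Size balance at 150 µm:
d + r·d = r·u + o → r(d−u) = o−d
r = (74.0 − 54.4)/(54.4 − 32.2) = 19.6/22.2 = 0.8829
CL = 100·r = 88.29 %

CL = 88.29 %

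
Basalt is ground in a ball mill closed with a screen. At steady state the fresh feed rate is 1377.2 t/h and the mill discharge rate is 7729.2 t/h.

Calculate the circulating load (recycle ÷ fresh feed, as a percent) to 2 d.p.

CL = 461.23 %

Mill node: discharge = fresh + recycle.
R = M − F = 7729.2 − 1377.2 = 6352.0 t/h
CL = 100·R/F = 100·6352.0/1377.2 = 461.23 %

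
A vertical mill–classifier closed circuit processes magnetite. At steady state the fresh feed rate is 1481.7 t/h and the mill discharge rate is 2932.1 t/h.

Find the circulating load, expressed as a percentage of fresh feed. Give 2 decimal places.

Steady state: M = F + R.
R = M − F = 2932.1 − 1481.7 = 1450.4 t/h
CL = 100·R/F = 100·1450.4/1481.7 = 97.89 %

CL = 97.89 %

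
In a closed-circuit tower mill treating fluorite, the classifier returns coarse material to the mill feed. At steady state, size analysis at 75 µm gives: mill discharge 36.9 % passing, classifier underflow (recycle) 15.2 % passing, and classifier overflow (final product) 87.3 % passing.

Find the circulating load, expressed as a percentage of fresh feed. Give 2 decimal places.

Two-product formula at 75 µm:
(1+r)·d = r·u + o ⇒ r = (o−d)/(d−u)
r = (87.3 − 36.9)/(36.9 − 15.2) = 50.4/21.7 = 2.3226
CL = 100·r = 232.26 %

CL = 232.26 %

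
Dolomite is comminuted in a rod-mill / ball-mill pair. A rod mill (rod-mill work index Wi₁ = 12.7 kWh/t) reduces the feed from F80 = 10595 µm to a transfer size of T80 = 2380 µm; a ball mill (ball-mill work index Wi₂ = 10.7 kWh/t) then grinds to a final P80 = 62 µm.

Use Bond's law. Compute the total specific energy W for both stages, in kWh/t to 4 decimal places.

W = 12.7651 kWh/t

W = 10·Wi·(P80^(-½) − F80^(-½))
Stage 1 (10595→2380 µm, Wi₁=12.7): W₁ = 10·12.7·(0.020498 − 0.009715) = 1.3694 kWh/t
Stage 2 (2380→62 µm, Wi₂=10.7): W₂ = 10·10.7·(0.127000 − 0.020498) = 11.3957 kWh/t
W = W₁ + W₂ = 1.3694 + 11.3957 = 12.7651 kWh/t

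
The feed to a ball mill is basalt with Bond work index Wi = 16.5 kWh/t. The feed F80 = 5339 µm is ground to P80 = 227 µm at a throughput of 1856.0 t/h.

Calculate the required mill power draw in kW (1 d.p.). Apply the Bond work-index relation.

P = 16134.7 kW

W = 10·Wi·[P80^(−½) − F80^(−½)]
W = 10·16.5·(1/√227 − 1/√5339) = 10·16.5·(0.052687) = 8.6933 kWh/t
P_mill = W·ṁ = 8.6933·1856.0 = 16134.7 kW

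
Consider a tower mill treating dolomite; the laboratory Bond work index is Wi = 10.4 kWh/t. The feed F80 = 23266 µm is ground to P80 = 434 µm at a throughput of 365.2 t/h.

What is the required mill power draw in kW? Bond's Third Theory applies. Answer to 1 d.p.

W = 10 Wi / √P80 − 10 Wi / √F80
W = 10·10.4·(1/√434 − 1/√23266) = 10·10.4·(0.041446) = 4.3103 kWh/t
Mill draw = 4.3103 × 365.2 = 1574.1 kW

P = 1574.1 kW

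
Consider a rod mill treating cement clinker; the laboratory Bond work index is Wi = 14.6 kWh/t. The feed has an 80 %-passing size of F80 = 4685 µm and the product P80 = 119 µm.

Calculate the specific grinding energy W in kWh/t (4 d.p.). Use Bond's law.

W = 10 Wi / √P80 − 10 Wi / √F80
1/√119 = 0.091670;  1/√4685 = 0.014610
W = 10·14.6·(0.091670 − 0.014610) = 11.2508 kWh/t

W = 11.2508 kWh/t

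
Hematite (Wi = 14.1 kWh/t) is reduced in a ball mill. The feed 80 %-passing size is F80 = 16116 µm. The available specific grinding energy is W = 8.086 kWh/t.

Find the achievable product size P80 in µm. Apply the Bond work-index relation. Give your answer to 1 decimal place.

W = 10 Wi / √P80 − 10 Wi / √F80
P80^(−½) = W/(10 Wi) + F80^(−½)
  = 8.0860/(10·14.1) + 1/√16116 = 0.057348 + 0.007877 = 0.065225
P80 = (1/0.065225)² = 15.3316² = 235.06 µm

P80 = 235.1 µm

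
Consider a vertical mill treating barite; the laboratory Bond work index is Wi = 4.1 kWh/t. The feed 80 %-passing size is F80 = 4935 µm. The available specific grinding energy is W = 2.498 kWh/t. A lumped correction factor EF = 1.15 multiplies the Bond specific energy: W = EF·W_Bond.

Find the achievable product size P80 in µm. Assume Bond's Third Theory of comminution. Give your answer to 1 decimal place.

P80 = 221.3 µm

W = 10 Wi / √P80 − 10 Wi / √F80
W_Bond = W / EF = 2.498 / 1.15 = 2.1722 kWh/t
1/√P80 = 1/√F80 + W_Bond/(10·Wi)
  = 2.1722/(10·4.1) + 1/√4935 = 0.052980 + 0.014235 = 0.067215
P80 = (1/0.067215)² = 14.8777² = 221.35 µm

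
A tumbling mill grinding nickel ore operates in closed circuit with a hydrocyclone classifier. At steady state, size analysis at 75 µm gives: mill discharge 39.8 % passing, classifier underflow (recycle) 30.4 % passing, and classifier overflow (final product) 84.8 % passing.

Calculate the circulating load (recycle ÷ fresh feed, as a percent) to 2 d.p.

CL = 478.72 %

Two-product formula at 75 µm:
Fd + Rd = Ru + Fo ⇒ R/F = (o−d)/(d−u)
r = (84.8 − 39.8)/(39.8 − 30.4) = 45.0/9.4 = 4.7872
CL = 100·r = 478.72 %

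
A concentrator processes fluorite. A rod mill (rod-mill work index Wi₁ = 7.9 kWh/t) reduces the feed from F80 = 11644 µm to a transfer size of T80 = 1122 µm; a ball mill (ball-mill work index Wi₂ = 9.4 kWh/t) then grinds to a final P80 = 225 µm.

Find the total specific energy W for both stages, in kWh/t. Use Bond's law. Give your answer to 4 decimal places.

W = 5.0867 kWh/t

W_Bond = 10·Wi·(1/√P₈₀ − 1/√F₈₀)
Stage 1 (11644→1122 µm, Wi₁=7.9): W₁ = 10·7.9·(0.029854 − 0.009267) = 1.6264 kWh/t
Stage 2 (1122→225 µm, Wi₂=9.4): W₂ = 10·9.4·(0.066667 − 0.029854) = 3.4604 kWh/t
W = W₁ + W₂ = 1.6264 + 3.4604 = 5.0867 kWh/t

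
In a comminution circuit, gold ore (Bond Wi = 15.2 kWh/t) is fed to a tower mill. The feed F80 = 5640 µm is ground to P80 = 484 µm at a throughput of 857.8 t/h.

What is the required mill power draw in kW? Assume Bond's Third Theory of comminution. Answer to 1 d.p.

W = 10 Wi (P80^-0.5 − F80^-0.5)
W = 10·15.2·(1/√484 − 1/√5640) = 10·15.2·(0.032139) = 4.8851 kWh/t
P = W·T = 4.8851·857.8 = 4190.5 kW

P = 4190.5 kW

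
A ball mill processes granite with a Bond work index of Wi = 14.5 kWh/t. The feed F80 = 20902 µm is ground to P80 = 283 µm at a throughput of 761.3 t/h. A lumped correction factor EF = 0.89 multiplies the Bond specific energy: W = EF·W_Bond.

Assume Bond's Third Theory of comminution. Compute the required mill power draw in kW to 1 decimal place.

P = 5160.6 kW

Bond:  W = 10 Wi (1/√P − 1/√F)
W = 10·14.5·(1/√283 − 1/√20902) = 10·14.5·(0.052527) = 7.6164 kWh/t
Corrected W = EF·W_Bond = 0.89·7.6164 = 6.7786 kWh/t
Mill draw = 6.7786 × 761.3 = 5160.6 kW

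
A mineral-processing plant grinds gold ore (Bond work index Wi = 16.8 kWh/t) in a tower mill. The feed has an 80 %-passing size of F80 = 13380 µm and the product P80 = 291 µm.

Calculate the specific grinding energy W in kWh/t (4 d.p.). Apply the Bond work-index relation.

Bond: W = 10·Wi·(1/√P80 − 1/√F80)
1/√291 = 0.058621;  1/√13380 = 0.008645
W = 10·16.8·(0.058621 − 0.008645) = 8.3960 kWh/t

W = 8.3960 kWh/t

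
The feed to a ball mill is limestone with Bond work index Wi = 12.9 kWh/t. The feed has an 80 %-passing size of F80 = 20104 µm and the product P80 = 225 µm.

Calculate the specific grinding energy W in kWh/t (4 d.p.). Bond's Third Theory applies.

W = 7.6902 kWh/t

Bond:  W = 10 Wi (1/√P − 1/√F)
1/√225 = 0.066667;  1/√20104 = 0.007053
W = 10·12.9·(0.066667 − 0.007053) = 7.6902 kWh/t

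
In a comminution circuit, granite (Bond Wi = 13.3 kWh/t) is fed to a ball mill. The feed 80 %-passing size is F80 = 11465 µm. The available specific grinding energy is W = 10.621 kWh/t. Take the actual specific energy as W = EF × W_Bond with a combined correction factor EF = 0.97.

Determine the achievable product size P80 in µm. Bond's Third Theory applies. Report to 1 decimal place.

P80 = 119.0 µm

W = 10 Wi (1/√P80 − 1/√F80)  [Bond]
W_Bond = W / EF = 10.621 / 0.97 = 10.9495 kWh/t
1/√P80 = 1/√F80 + W_Bond/(10·Wi)
  = 10.9495/(10·13.3) + 1/√11465 = 0.082327 + 0.009339 = 0.091666
P80 = (1/0.091666)² = 10.9091² = 119.01 µm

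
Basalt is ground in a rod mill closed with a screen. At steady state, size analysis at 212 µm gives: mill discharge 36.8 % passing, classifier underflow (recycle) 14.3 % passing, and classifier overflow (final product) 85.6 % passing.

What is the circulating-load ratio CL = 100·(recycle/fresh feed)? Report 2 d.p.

Two-product formula at 212 µm:
(1+r)·d = r·u + o ⇒ r = (o−d)/(d−u)
r = (85.6 − 36.8)/(36.8 − 14.3) = 48.8/22.5 = 2.1689
CL = 100·r = 216.89 %

CL = 216.89 %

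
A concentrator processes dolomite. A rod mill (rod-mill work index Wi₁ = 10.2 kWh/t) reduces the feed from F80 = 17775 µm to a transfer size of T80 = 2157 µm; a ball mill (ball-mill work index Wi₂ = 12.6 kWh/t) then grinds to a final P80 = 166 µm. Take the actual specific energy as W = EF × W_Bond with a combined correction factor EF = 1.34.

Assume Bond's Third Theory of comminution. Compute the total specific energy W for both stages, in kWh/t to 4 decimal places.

W = 10 Wi (1/√P80 − 1/√F80)  [Bond]
Stage 1 (17775→2157 µm, Wi₁=10.2): W₁ = 10·10.2·(0.021532 − 0.007501) = 1.4312 kWh/t
Stage 2 (2157→166 µm, Wi₂=12.6): W₂ = 10·12.6·(0.077615 − 0.021532) = 7.0665 kWh/t
W = W₁ + W₂ = 1.4312 + 7.0665 = 8.4977 kWh/t
Apply correction: 8.4977 × 1.34 = 11.3869 kWh/t

W = 11.3869 kWh/t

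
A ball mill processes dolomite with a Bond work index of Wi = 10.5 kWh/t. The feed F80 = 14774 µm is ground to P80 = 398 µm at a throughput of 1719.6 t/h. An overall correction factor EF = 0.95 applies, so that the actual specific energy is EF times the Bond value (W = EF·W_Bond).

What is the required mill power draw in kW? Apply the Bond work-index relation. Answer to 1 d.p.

P = 7186.8 kW

W = 10·Wi·[P80^(−½) − F80^(−½)]
W = 10·10.5·(1/√398 − 1/√14774) = 10·10.5·(0.041898) = 4.3993 kWh/t
With EF = 0.95: W = 4.3993·0.95 = 4.1794 kWh/t
Power = W × throughput = 4.1794 kWh/t × 1719.6 t/h = 7186.8 kW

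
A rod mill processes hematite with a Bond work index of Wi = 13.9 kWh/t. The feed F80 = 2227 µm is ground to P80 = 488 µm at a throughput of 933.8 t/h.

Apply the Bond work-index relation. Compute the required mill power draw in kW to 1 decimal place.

P = 3125.2 kW

Bond:  W = 10 Wi (1/√P − 1/√F)
W = 10·13.9·(1/√488 − 1/√2227) = 10·13.9·(0.024077) = 3.3468 kWh/t
Mill draw = 3.3468 × 933.8 = 3125.2 kW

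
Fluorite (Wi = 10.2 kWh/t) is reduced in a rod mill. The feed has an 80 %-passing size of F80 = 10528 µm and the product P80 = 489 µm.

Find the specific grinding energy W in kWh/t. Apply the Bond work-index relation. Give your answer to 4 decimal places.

W = 3.6185 kWh/t

Bond: W = 10·Wi·(1/√P80 − 1/√F80)
1/√489 = 0.045222;  1/√10528 = 0.009746
W = 10·10.2·(0.045222 − 0.009746) = 3.6185 kWh/t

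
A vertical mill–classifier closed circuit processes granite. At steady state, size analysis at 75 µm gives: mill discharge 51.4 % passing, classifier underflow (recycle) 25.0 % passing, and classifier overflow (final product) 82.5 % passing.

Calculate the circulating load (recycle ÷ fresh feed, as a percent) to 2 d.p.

CL = 117.80 %

Mass balance on the −75 µm fraction:
Fd + Rd = Ru + Fo ⇒ R/F = (o−d)/(d−u)
r = (82.5 − 51.4)/(51.4 − 25.0) = 31.1/26.4 = 1.1780
CL = 100·r = 117.80 %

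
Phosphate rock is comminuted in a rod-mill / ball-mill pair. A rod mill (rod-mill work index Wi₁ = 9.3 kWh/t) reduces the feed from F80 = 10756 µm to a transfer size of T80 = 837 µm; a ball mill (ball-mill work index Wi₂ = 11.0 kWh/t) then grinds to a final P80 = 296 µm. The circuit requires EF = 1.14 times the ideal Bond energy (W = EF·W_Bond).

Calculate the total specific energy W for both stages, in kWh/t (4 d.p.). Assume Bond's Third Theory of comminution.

W = 10·Wi·[P80^(−½) − F80^(−½)]
Stage 1 (10756→837 µm, Wi₁=9.3): W₁ = 10·9.3·(0.034565 − 0.009642) = 2.3178 kWh/t
Stage 2 (837→296 µm, Wi₂=11.0): W₂ = 10·11.0·(0.058124 − 0.034565) = 2.5915 kWh/t
W = W₁ + W₂ = 2.3178 + 2.5915 = 4.9093 kWh/t
With EF = 1.14: W = 4.9093·1.14 = 5.5966 kWh/t

W = 5.5966 kWh/t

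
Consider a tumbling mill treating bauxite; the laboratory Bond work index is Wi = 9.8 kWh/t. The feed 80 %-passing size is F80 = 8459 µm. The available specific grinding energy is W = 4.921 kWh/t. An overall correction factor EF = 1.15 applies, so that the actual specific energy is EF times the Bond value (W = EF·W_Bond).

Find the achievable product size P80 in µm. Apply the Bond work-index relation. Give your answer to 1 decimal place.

P80 = 336.2 µm

W = 10 Wi (1/√P80 − 1/√F80)  [Bond]
W_Bond = W / EF = 4.921 / 1.15 = 4.2791 kWh/t
P80^-0.5 = F80^-0.5 + W_Bond/(10 Wi)
  = 4.2791/(10·9.8) + 1/√8459 = 0.043665 + 0.010873 = 0.054537
P80 = (1/0.054537)² = 18.3360² = 336.21 µm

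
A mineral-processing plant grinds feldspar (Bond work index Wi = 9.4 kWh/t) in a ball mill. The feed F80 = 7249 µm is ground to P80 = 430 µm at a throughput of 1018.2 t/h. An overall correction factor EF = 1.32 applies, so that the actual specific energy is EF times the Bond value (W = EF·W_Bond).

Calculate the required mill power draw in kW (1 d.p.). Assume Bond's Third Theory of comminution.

P = 4608.7 kW

W = 10 Wi (P80^-0.5 − F80^-0.5)
W = 10·9.4·(1/√430 − 1/√7249) = 10·9.4·(0.036479) = 3.4290 kWh/t
Apply correction: 3.4290 × 1.32 = 4.5263 kWh/t
P_mill = W·ṁ = 4.5263·1018.2 = 4608.7 kW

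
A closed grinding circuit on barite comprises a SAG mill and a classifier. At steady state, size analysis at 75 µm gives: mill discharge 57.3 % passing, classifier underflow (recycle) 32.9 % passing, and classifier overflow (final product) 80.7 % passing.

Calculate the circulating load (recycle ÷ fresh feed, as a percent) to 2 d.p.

Mass balance on the −75 µm fraction:
r = (o − d)/(d − u)
r = (80.7 − 57.3)/(57.3 − 32.9) = 23.4/24.4 = 0.9590
CL = 100·r = 95.90 %

CL = 95.90 %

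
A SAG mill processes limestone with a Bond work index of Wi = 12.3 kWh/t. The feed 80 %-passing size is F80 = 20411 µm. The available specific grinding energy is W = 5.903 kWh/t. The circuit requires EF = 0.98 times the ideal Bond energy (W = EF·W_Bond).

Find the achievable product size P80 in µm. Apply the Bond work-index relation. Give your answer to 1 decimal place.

P80 = 319.2 µm

W = 10·Wi·(P80^(-½) − F80^(-½))
W_Bond = W / EF = 5.903 / 0.98 = 6.0235 kWh/t
P80^(−½) = W_Bond/(10 Wi) + F80^(−½)
  = 6.0235/(10·12.3) + 1/√20411 = 0.048971 + 0.007000 = 0.055971
P80 = (1/0.055971)² = 17.8665² = 319.21 µm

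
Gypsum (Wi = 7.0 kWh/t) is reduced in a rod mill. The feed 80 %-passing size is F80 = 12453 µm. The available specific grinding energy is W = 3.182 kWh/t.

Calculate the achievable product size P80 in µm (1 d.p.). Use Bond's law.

P80 = 337.7 µm

W = 10·Wi·[P80^(−½) − F80^(−½)]
P80^(−½) = W/(10 Wi) + F80^(−½)
  = 3.1820/(10·7.0) + 1/√12453 = 0.045457 + 0.008961 = 0.054418
P80 = (1/0.054418)² = 18.3762² = 337.68 µm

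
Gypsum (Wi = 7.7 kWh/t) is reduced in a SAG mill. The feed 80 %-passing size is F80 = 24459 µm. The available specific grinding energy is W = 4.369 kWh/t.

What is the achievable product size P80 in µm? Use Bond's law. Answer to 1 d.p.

P80 = 250.9 µm

W = 10·Wi·(P80^(-½) − F80^(-½))
1/√P80 = 1/√F80 + W/(10·Wi)
  = 4.3690/(10·7.7) + 1/√24459 = 0.056740 + 0.006394 = 0.063134
P80 = (1/0.063134)² = 15.8392² = 250.88 µm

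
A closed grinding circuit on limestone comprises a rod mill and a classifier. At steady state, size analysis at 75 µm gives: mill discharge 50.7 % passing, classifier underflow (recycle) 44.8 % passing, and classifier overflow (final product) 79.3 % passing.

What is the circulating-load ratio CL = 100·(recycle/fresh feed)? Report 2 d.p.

CL = 484.75 %

Two-product formula at 75 µm:
r = (o − d)/(d − u)
r = (79.3 − 50.7)/(50.7 − 44.8) = 28.6/5.9 = 4.8475
CL = 100·r = 484.75 %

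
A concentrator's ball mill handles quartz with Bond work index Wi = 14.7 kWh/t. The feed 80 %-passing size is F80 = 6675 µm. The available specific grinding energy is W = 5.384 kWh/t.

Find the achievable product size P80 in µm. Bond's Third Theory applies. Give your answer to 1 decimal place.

Bond: W = 10·Wi·(1/√P80 − 1/√F80)
⇒ 1/√P80 = W/(10·Wi) + 1/√F80
  = 5.3840/(10·14.7) + 1/√6675 = 0.036626 + 0.012240 = 0.048866
P80 = (1/0.048866)² = 20.4643² = 418.79 µm

P80 = 418.8 µm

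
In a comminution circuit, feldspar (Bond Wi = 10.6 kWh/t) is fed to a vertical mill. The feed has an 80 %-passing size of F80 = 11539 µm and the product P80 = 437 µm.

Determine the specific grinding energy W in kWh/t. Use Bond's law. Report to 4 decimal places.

W = 4.0839 kWh/t

W_Bond = 10·Wi·(1/√P₈₀ − 1/√F₈₀)
1/√437 = 0.047836;  1/√11539 = 0.009309
W = 10·10.6·(0.047836 − 0.009309) = 4.0839 kWh/t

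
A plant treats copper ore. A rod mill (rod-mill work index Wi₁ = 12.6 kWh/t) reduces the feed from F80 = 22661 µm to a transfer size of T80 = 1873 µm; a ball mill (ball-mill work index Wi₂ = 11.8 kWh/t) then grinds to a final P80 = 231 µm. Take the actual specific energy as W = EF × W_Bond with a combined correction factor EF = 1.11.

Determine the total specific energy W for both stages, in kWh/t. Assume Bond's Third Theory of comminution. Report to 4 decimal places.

W_Bond = 10·Wi·(1/√P₈₀ − 1/√F₈₀)
Stage 1 (22661→1873 µm, Wi₁=12.6): W₁ = 10·12.6·(0.023106 − 0.006643) = 2.0744 kWh/t
Stage 2 (1873→231 µm, Wi₂=11.8): W₂ = 10·11.8·(0.065795 − 0.023106) = 5.0373 kWh/t
W = W₁ + W₂ = 2.0744 + 5.0373 = 7.1117 kWh/t
With EF = 1.11: W = 7.1117·1.11 = 7.8940 kWh/t

W = 7.8940 kWh/t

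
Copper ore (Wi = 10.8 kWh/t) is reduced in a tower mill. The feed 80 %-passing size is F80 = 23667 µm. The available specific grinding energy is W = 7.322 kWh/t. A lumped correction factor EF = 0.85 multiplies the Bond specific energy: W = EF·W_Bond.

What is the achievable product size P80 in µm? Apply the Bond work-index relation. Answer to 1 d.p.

P80 = 134.4 µm

W = 10·Wi·(P80^(-½) − F80^(-½))
W_Bond = W / EF = 7.322 / 0.85 = 8.6141 kWh/t
⇒ 1/√P80 = W_Bond/(10 Wi) + 1/√F80
  = 8.6141/(10·10.8) + 1/√23667 = 0.079760 + 0.006500 = 0.086261
P80 = (1/0.086261)² = 11.5928² = 134.39 µm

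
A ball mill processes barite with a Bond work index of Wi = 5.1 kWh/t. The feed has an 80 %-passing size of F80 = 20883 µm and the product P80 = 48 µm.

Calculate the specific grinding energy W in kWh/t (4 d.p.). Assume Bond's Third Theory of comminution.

W = 10·Wi·(P80^(-½) − F80^(-½))
1/√48 = 0.144338;  1/√20883 = 0.006920
W = 10·5.1·(0.144338 − 0.006920) = 7.0083 kWh/t

W = 7.0083 kWh/t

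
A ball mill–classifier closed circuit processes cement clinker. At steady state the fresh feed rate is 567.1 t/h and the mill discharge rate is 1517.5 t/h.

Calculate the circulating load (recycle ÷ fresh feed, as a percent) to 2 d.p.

CL = 167.59 %

Steady state: M = F + R.
R = M − F = 1517.5 − 567.1 = 950.4 t/h
CL = 100·R/F = 100·950.4/567.1 = 167.59 %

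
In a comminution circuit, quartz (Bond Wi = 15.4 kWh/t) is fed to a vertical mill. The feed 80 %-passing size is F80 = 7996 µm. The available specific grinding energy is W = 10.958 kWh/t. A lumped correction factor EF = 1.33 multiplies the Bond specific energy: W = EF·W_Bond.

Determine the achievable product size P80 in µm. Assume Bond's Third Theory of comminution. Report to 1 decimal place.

P80 = 239.0 µm

Bond: W = 10·Wi·(1/√P80 − 1/√F80)
W_Bond = W / EF = 10.958 / 1.33 = 8.2391 kWh/t
P80^-0.5 = F80^-0.5 + W_Bond/(10 Wi)
  = 8.2391/(10·15.4) + 1/√7996 = 0.053501 + 0.011183 = 0.064684
P80 = (1/0.064684)² = 15.4598² = 239.01 µm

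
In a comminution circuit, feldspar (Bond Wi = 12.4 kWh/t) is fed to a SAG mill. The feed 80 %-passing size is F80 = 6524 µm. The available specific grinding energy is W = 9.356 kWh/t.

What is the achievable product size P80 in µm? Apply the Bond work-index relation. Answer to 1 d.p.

P80 = 129.6 µm

W_Bond = 10·Wi·(1/√P₈₀ − 1/√F₈₀)
1/√P80 = 1/√F80 + W/(10·Wi)
  = 9.3560/(10·12.4) + 1/√6524 = 0.075452 + 0.012381 = 0.087832
P80 = (1/0.087832)² = 11.3853² = 129.63 µm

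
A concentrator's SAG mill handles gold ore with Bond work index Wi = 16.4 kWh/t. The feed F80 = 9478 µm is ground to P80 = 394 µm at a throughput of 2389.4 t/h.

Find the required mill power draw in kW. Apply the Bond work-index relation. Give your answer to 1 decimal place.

Bond: W = 10·Wi·(1/√P80 − 1/√F80)
W = 10·16.4·(1/√394 − 1/√9478) = 10·16.4·(0.040108) = 6.5776 kWh/t
P_mill = W·ṁ = 6.5776·2389.4 = 15716.6 kW

P = 15716.6 kW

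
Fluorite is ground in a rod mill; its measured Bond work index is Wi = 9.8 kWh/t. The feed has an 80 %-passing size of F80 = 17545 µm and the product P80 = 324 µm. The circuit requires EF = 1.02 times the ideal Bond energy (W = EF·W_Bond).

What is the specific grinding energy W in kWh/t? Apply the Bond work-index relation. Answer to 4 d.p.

W = 4.7987 kWh/t

W = 10 Wi / √P80 − 10 Wi / √F80
1/√324 = 0.055556;  1/√17545 = 0.007550
W = 10·9.8·(0.055556 − 0.007550) = 4.7046 kWh/t
With EF = 1.02: W = 4.7046·1.02 = 4.7987 kWh/t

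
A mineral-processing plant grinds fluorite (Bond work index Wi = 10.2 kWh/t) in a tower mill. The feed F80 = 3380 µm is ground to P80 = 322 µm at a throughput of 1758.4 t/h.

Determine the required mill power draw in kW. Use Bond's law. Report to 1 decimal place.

W = 10·Wi·[P80^(−½) − F80^(−½)]
W = 10·10.2·(1/√322 − 1/√3380) = 10·10.2·(0.038527) = 3.9298 kWh/t
P_mill = W·ṁ = 3.9298·1758.4 = 6910.1 kW

P = 6910.1 kW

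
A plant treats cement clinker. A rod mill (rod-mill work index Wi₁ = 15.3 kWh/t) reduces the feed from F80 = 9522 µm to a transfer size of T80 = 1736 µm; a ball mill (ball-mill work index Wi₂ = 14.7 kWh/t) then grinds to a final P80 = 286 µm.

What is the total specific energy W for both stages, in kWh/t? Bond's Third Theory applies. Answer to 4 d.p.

Bond: W = 10·Wi·(1/√P80 − 1/√F80)
Stage 1 (9522→1736 µm, Wi₁=15.3): W₁ = 10·15.3·(0.024001 − 0.010248) = 2.1042 kWh/t
Stage 2 (1736→286 µm, Wi₂=14.7): W₂ = 10·14.7·(0.059131 − 0.024001) = 5.1642 kWh/t
W = W₁ + W₂ = 2.1042 + 5.1642 = 7.2684 kWh/t

W = 7.2684 kWh/t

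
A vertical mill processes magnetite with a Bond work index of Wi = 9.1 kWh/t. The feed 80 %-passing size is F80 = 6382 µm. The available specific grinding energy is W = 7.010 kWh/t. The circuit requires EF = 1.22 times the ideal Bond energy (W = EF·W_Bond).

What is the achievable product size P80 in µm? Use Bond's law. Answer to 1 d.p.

P80 = 174.7 µm

W = 10·Wi·(P80^(-½) − F80^(-½))
W_Bond = W / EF = 7.010 / 1.22 = 5.7459 kWh/t
P80^-0.5 = F80^-0.5 + W_Bond/(10 Wi)
  = 5.7459/(10·9.1) + 1/√6382 = 0.063142 + 0.012518 = 0.075659
P80 = (1/0.075659)² = 13.2171² = 174.69 µm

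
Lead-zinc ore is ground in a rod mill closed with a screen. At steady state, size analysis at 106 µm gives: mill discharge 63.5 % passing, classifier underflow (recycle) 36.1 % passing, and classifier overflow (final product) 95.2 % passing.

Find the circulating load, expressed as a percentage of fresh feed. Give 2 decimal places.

Classifier node, passing 106 µm:
d + r·d = r·u + o → r(d−u) = o−d
r = (95.2 − 63.5)/(63.5 − 36.1) = 31.7/27.4 = 1.1569
CL = 100·r = 115.69 %

CL = 115.69 %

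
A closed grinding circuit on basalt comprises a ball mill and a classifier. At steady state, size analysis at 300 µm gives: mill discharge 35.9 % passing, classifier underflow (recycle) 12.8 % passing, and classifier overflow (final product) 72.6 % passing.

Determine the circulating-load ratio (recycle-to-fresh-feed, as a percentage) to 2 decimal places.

Let r = R/F. Size balance at 300 µm:
Fd + Rd = Ru + Fo ⇒ R/F = (o−d)/(d−u)
r = (72.6 − 35.9)/(35.9 − 12.8) = 36.7/23.1 = 1.5887
CL = 100·r = 158.87 %

CL = 158.87 %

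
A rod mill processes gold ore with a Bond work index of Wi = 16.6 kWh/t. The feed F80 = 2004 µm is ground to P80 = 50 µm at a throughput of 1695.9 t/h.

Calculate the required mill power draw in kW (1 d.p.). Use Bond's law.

P = 33524.2 kW

W = 10·Wi·[P80^(−½) − F80^(−½)]
W = 10·16.6·(1/√50 − 1/√2004) = 10·16.6·(0.119083) = 19.7678 kWh/t
Power = W × throughput = 19.7678 kWh/t × 1695.9 t/h = 33524.2 kW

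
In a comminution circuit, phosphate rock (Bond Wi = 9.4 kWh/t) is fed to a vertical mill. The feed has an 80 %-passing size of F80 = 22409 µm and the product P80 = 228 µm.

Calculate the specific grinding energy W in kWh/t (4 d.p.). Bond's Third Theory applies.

W = 5.5974 kWh/t

W = 10·Wi·(P80^(-½) − F80^(-½))
1/√228 = 0.066227;  1/√22409 = 0.006680
W = 10·9.4·(0.066227 − 0.006680) = 5.5974 kWh/t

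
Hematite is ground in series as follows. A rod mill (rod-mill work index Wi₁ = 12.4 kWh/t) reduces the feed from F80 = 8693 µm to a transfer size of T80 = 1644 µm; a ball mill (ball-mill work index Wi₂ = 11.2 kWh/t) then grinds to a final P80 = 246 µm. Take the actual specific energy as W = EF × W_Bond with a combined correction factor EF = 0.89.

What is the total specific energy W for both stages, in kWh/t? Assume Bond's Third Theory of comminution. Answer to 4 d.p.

W = 5.4351 kWh/t

W = 10 Wi (P80^-0.5 − F80^-0.5)
Stage 1 (8693→1644 µm, Wi₁=12.4): W₁ = 10·12.4·(0.024663 − 0.010725) = 1.7283 kWh/t
Stage 2 (1644→246 µm, Wi₂=11.2): W₂ = 10·11.2·(0.063758 − 0.024663) = 4.3786 kWh/t
W = W₁ + W₂ = 1.7283 + 4.3786 = 6.1069 kWh/t
Apply correction: 6.1069 × 0.89 = 5.4351 kWh/t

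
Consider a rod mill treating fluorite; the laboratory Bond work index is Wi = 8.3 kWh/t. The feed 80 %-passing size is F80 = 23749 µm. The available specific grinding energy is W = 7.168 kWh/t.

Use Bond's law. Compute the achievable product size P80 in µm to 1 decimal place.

P80 = 116.0 µm

W_Bond = 10·Wi·(1/√P₈₀ − 1/√F₈₀)
P80^(−½) = W/(10 Wi) + F80^(−½)
  = 7.1680/(10·8.3) + 1/√23749 = 0.086361 + 0.006489 = 0.092850
P80 = (1/0.092850)² = 10.7700² = 115.99 µm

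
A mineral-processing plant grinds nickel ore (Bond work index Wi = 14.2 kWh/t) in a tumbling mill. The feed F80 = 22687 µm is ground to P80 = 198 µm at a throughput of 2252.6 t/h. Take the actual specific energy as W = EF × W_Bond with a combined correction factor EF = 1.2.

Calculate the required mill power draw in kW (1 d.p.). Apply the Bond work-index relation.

P = 24730.2 kW

W = 10·Wi·[P80^(−½) − F80^(−½)]
W = 10·14.2·(1/√198 − 1/√22687) = 10·14.2·(0.064428) = 9.1487 kWh/t
With EF = 1.2: W = 9.1487·1.2 = 10.9785 kWh/t
Mill draw = 10.9785 × 2252.6 = 24730.2 kW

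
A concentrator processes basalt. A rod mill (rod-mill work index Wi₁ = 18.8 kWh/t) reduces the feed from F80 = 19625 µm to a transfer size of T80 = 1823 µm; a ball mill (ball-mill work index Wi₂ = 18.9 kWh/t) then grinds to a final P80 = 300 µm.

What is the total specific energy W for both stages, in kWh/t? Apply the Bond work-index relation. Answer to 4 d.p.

Bond: W = 10·Wi·(1/√P80 − 1/√F80)
Stage 1 (19625→1823 µm, Wi₁=18.8): W₁ = 10·18.8·(0.023421 − 0.007138) = 3.0612 kWh/t
Stage 2 (1823→300 µm, Wi₂=18.9): W₂ = 10·18.9·(0.057735 − 0.023421) = 6.4853 kWh/t
W = W₁ + W₂ = 3.0612 + 6.4853 = 9.5465 kWh/t

W = 9.5465 kWh/t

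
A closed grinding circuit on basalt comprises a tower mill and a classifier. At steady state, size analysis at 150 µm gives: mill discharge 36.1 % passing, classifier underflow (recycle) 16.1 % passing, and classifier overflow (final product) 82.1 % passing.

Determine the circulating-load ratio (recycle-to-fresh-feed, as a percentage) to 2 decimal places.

CL = 230.00 %

Balance %-passing 150 µm (r = R/F):
d + r·d = r·u + o → r(d−u) = o−d
r = (82.1 − 36.1)/(36.1 − 16.1) = 46.0/20.0 = 2.3000
CL = 100·r = 230.00 %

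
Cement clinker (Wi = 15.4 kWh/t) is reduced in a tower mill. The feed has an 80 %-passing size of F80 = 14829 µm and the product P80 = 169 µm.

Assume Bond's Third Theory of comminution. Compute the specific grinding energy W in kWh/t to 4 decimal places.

Bond:  W = 10 Wi (1/√P − 1/√F)
1/√169 = 0.076923;  1/√14829 = 0.008212
W = 10·15.4·(0.076923 − 0.008212) = 10.5815 kWh/t

W = 10.5815 kWh/t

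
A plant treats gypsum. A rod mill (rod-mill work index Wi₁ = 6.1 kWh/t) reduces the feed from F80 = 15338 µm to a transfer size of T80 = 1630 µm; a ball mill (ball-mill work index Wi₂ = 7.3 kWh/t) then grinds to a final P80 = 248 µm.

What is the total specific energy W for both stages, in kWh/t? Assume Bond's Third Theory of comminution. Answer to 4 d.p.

W_Bond = 10·Wi·(1/√P₈₀ − 1/√F₈₀)
Stage 1 (15338→1630 µm, Wi₁=6.1): W₁ = 10·6.1·(0.024769 − 0.008074) = 1.0184 kWh/t
Stage 2 (1630→248 µm, Wi₂=7.3): W₂ = 10·7.3·(0.063500 − 0.024769) = 2.8274 kWh/t
W = W₁ + W₂ = 1.0184 + 2.8274 = 3.8457 kWh/t

W = 3.8457 kWh/t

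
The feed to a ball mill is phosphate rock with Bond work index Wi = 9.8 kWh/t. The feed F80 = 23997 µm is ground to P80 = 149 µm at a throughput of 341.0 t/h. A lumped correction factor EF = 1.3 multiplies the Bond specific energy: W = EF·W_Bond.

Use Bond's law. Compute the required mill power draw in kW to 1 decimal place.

P = 3278.6 kW

W = 10·Wi·[P80^(−½) − F80^(−½)]
W = 10·9.8·(1/√149 − 1/√23997) = 10·9.8·(0.075468) = 7.3958 kWh/t
With EF = 1.3: W = 7.3958·1.3 = 9.6146 kWh/t
P_mill = W·ṁ = 9.6146·341.0 = 3278.6 kW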